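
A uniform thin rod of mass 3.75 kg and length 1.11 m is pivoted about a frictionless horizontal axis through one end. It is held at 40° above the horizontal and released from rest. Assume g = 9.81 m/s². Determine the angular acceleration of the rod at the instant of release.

About the pivot, I = (1/3)ML² = (1/3)(3.75)(1.11)² = 1.540 kg·m².
The weight acts at the center, a distance L/2 = 0.5550 m from the pivot; τ = Mg(L/2) cos 40° = 15.64 N·m.
α = τ/I = 15.64/1.540 = 10.16 rad/s².

α ≈ 10.2 rad/s²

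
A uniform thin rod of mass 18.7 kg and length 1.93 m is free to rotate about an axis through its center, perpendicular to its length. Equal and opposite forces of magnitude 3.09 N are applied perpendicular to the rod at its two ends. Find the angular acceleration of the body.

α ≈ 1.03 rad/s²

I = (1/12)ML² = (1/12)(18.7)(1.93)² = 5.805 kg·m².
The couple gives τ = F·(L/2) + F·(L/2) = F L = (3.09)(1.93) = 5.964 N·m.
Newton's second law for rotation, τ = Iα, gives α = τ/I = 5.964/5.805 = 1.027 rad/s².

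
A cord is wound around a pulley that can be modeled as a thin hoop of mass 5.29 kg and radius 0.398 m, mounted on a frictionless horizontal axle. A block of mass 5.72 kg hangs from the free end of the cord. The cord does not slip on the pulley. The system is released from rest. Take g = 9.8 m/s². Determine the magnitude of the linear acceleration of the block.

a ≈ 5.09 m/s²

I = MR² = (5.29)(0.398)² = 0.8380 kg·m².
Block: mg − T = ma. Pulley: TR = Iα. No-slip: a = αR, so T = (I/R²)a = 5.290·a.
Then mg = (m + 5.290)a, so a = (5.72)(9.8)/(5.72 + 5.290) = 5.091 m/s².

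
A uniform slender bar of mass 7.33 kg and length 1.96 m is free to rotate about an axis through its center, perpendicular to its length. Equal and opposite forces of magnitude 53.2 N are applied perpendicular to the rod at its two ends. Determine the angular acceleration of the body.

α ≈ 44.4 rad/s²

I = (1/12)ML² = (1/12)(7.33)(1.96)² = 2.347 kg·m².
The couple gives τ = F·(L/2) + F·(L/2) = F L = (53.2)(1.96) = 104.3 N·m.
From τ = Iα: α = 104.3/2.347 = 44.44 rad/s².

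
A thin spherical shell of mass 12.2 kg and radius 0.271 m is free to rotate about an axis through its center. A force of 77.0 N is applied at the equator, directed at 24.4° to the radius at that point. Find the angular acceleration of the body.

I = (2/3)MR² = (2/3)(12.2)(0.271)² = 0.5973 kg·m².
Only the tangential component produces torque: τ = F R sinθ = (77.0)(0.271) sin 24.4° = 8.620 N·m.
From τ = Iα: α = 8.620/0.5973 = 14.43 rad/s².

α ≈ 14.4 rad/s²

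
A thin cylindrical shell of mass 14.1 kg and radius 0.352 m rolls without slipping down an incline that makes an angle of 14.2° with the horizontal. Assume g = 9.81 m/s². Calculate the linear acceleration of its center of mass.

a ≈ 1.20 m/s²

Translation along the incline: Mg sinθ − f = Ma.
Rotation about the center: fR = Iα with I = MR². No-slip gives a = αR, so f = (I/R²)a = M a.
Substituting: Mg sinθ = (1 + 1.000)Ma, so a = g sinθ/(1 + 1.000) = (9.81) sin 14.2° / 2.000 = 1.203 m/s².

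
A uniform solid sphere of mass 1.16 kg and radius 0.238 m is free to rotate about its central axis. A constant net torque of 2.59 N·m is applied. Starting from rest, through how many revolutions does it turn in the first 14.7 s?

≈ 1690 revolutions

I = (2/5)MR² = (2/5)(1.16)(0.238)² = 0.02628 kg·m².
α = τ/I = 2.59/0.02628 = 98.54 rad/s².
θ = ½αt² = ½(98.54)(14.7)² = 10650 rad.
Revolutions = θ/(2π) = 1695.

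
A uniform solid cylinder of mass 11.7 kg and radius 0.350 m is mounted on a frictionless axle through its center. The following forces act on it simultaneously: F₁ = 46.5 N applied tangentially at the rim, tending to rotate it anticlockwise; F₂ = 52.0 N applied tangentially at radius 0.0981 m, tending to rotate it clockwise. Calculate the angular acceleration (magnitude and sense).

I = ½MR² = (1/2)(11.7)(0.350)² = 0.7166 kg·m².
Taking anticlockwise as positive: τ₁ = +(46.5)(0.350) = +16.27 N·m; τ₂ = −(52.0)(0.0981) = −5.101 N·m.
Net torque τ = 11.17 N·m.
α = τ/I = 11.17/0.7166 = 15.59 rad/s².

α ≈ 15.6 rad/s², anticlockwise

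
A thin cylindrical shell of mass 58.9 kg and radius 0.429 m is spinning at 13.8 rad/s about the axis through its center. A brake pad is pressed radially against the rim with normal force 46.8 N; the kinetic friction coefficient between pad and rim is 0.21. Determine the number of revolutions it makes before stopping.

≈ 39.0 revolutions

I = MR² = (58.9)(0.429)² = 10.84 kg·m².
Friction force f = μN = (0.21)(46.8) = 9.828 N at the rim; torque magnitude τ = fR = 4.216 N·m, opposing ω.
|α| = τ/I = 4.216/10.84 = 0.3889 rad/s² (deceleration).
ω² = ω₀² − 2|α|θ with ω = 0 ⇒ θ = ω₀²/(2|α|) = 244.8 rad = 38.96 rev.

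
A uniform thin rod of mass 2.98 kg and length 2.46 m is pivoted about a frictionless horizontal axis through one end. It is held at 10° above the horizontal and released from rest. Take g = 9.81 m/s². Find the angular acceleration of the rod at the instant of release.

About the pivot, I = (1/3)ML² = (1/3)(2.98)(2.46)² = 6.011 kg·m².
The weight acts at the center, a distance L/2 = 1.230 m from the pivot; τ = Mg(L/2) cos 10° = 35.41 N·m.
α = τ/I = 35.41/6.011 = 5.891 rad/s².

α ≈ 5.89 rad/s²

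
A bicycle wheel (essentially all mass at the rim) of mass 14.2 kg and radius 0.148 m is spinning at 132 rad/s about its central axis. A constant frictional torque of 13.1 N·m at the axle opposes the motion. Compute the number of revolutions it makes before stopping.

I = MR² = (14.2)(0.148)² = 0.3110 kg·m².
The net torque has magnitude 13.1 N·m, opposing ω.
|α| = τ/I = 13.10/0.3110 = 42.12 rad/s² (deceleration).
ω² = ω₀² − 2|α|θ with ω = 0 ⇒ θ = ω₀²/(2|α|) = 206.9 rad = 32.92 rev.

≈ 32.9 revolutions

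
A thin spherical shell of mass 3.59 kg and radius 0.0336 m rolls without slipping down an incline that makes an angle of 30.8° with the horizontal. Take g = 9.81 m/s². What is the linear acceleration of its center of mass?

a ≈ 3.01 m/s²

Translation along the incline: Mg sinθ − f = Ma.
Rotation about the center: fR = Iα with I = (2/3)MR². No-slip gives a = αR, so f = (I/R²)a = (2/3)M a.
Substituting: Mg sinθ = (1 + 0.6667)Ma, so a = g sinθ/(1 + 0.6667) = (9.81) sin 30.8° / 1.667 = 3.014 m/s².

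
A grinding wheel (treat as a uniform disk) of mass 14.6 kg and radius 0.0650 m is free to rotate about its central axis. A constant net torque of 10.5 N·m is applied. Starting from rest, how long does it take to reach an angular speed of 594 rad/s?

t ≈ 1.74 s

I = ½MR² = (1/2)(14.6)(0.0650)² = 0.03084 kg·m².
α = τ/I = 10.5/0.03084 = 340.4 rad/s².
ω = αt ⇒ t = ω/α = 594/340.4 = 1.745 s.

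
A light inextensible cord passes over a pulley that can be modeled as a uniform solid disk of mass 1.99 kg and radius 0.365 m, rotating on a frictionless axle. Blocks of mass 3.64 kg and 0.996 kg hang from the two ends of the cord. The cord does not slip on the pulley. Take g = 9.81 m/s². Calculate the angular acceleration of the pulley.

α ≈ 12.6 rad/s²

I = ½MR² = (1/2)(1.99)(0.365)² = 0.1326 kg·m².
Heavier block: m₁g − T₁ = m₁a. Lighter block: T₂ − m₂g = m₂a.
Pulley: (T₁ − T₂)R = Iα = I(a/R), so T₁ − T₂ = (I/R²)a = (1/2)M_p a = 0.9950·a.
Adding the three: (m₁ − m₂)g = (m₁ + m₂ + 0.9950)a, so a = (3.64 − 0.996)(9.81)/(3.64 + 0.996 + 0.9950) = 4.606 m/s².
α = a/R = 4.606/0.365 = 12.62 rad/s².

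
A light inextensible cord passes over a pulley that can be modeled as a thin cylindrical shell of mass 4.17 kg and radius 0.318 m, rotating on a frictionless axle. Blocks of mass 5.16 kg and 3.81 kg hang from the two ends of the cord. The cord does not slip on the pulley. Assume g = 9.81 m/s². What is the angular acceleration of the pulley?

α ≈ 3.17 rad/s²

I = MR² = (4.17)(0.318)² = 0.4217 kg·m².
Heavier block: m₁g − T₁ = m₁a. Lighter block: T₂ − m₂g = m₂a.
Pulley: (T₁ − T₂)R = Iα = I(a/R), so T₁ − T₂ = (I/R²)a = 1·M_p a = 4.170·a.
Adding the three: (m₁ − m₂)g = (m₁ + m₂ + 4.170)a, so a = (5.16 − 3.81)(9.81)/(5.16 + 3.81 + 4.170) = 1.008 m/s².
α = a/R = 1.008/0.318 = 3.169 rad/s².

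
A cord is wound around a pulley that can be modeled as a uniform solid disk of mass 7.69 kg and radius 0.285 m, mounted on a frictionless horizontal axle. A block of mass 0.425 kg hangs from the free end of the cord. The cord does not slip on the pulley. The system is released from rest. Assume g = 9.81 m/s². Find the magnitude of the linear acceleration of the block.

I = ½MR² = (1/2)(7.69)(0.285)² = 0.3123 kg·m².
Block: mg − T = ma. Pulley: TR = Iα. No-slip: a = αR, so T = (I/R²)a = 3.845·a.
Then mg = (m + 3.845)a, so a = (0.425)(9.81)/(0.425 + 3.845) = 0.9764 m/s².

a ≈ 0.976 m/s²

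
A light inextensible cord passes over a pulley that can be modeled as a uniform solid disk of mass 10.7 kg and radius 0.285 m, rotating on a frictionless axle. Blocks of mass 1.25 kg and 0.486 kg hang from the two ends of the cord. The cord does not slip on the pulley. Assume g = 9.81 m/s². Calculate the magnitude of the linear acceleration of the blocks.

a ≈ 1.06 m/s²

I = ½MR² = (1/2)(10.7)(0.285)² = 0.4346 kg·m².
Heavier block: m₁g − T₁ = m₁a. Lighter block: T₂ − m₂g = m₂a.
Pulley: (T₁ − T₂)R = Iα = I(a/R), so T₁ − T₂ = (I/R²)a = (1/2)M_p a = 5.350·a.
Adding the three: (m₁ − m₂)g = (m₁ + m₂ + 5.350)a, so a = (1.25 − 0.486)(9.81)/(1.25 + 0.486 + 5.350) = 1.058 m/s².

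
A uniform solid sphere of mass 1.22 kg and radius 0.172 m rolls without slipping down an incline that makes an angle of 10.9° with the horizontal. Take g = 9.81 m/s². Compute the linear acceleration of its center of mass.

Translation along the incline: Mg sinθ − f = Ma.
Rotation about the center: fR = Iα with I = (2/5)MR². No-slip gives a = αR, so f = (I/R²)a = (2/5)M a.
Substituting: Mg sinθ = (1 + 0.4000)Ma, so a = g sinθ/(1 + 0.4000) = (9.81) sin 10.9° / 1.400 = 1.325 m/s².

a ≈ 1.33 m/s²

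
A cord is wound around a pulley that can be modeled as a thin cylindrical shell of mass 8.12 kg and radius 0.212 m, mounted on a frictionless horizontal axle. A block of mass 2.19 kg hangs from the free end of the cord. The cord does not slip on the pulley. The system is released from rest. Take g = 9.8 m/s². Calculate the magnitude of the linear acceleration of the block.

a ≈ 2.08 m/s²

I = MR² = (8.12)(0.212)² = 0.3649 kg·m².
Block: mg − T = ma. Pulley: TR = Iα. No-slip: a = αR, so T = (I/R²)a = 8.120·a.
Then mg = (m + 8.120)a, so a = (2.19)(9.8)/(2.19 + 8.120) = 2.082 m/s².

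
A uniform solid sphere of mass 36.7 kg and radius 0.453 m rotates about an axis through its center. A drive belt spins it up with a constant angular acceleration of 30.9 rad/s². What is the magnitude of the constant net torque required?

τ ≈ 93.1 N·m

I = (2/5)MR² = (2/5)(36.7)(0.453)² = 3.012 kg·m².
τ = Iα = (3.012)(30.90) = 93.09 N·m.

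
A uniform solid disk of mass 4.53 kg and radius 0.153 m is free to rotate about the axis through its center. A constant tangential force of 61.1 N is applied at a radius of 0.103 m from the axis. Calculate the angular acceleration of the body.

α ≈ 119 rad/s²

I = ½MR² = (1/2)(4.53)(0.153)² = 0.05302 kg·m².
τ = F·r = (61.1)(0.103) = 6.293 N·m.
Newton's second law for rotation, τ = Iα, gives α = τ/I = 6.293/0.05302 = 118.7 rad/s².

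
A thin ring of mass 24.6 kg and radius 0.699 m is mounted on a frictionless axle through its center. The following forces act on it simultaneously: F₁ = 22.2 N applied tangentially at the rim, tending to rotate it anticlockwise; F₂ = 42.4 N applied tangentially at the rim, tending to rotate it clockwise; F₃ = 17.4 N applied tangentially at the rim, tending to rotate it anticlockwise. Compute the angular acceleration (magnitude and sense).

I = MR² = (24.6)(0.699)² = 12.02 kg·m².
Taking anticlockwise as positive: τ₁ = +(22.2)(0.699) = +15.52 N·m; τ₂ = −(42.4)(0.699) = −29.64 N·m; τ₃ = +(17.4)(0.699) = +12.16 N·m.
Net torque τ = -1.957 N·m.
α = τ/I = -1.957/12.02 = -0.1628 rad/s².

α ≈ 0.163 rad/s², clockwise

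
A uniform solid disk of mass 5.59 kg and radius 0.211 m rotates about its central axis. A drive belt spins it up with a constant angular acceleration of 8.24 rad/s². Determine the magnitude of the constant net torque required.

I = ½MR² = (1/2)(5.59)(0.211)² = 0.1244 kg·m².
τ = Iα = (0.1244)(8.240) = 1.025 N·m.

τ ≈ 1.03 N·m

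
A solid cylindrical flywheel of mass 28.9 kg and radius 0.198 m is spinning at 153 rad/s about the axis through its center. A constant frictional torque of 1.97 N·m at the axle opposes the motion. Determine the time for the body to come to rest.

I = ½MR² = (1/2)(28.9)(0.198)² = 0.5665 kg·m².
The net torque has magnitude 1.97 N·m, opposing ω.
|α| = τ/I = 1.970/0.5665 = 3.478 rad/s² (deceleration).
0 = ω₀ − |α|t ⇒ t = ω₀/|α| = 153/3.478 = 44.00 s.

t ≈ 44.0 s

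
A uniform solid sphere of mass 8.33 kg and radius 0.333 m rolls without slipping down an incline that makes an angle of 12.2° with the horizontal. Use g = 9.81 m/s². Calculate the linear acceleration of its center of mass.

Translation along the incline: Mg sinθ − f = Ma.
Rotation about the center: fR = Iα with I = (2/5)MR². No-slip gives a = αR, so f = (I/R²)a = (2/5)M a.
Substituting: Mg sinθ = (1 + 0.4000)Ma, so a = g sinθ/(1 + 0.4000) = (9.81) sin 12.2° / 1.400 = 1.481 m/s².

a ≈ 1.48 m/s²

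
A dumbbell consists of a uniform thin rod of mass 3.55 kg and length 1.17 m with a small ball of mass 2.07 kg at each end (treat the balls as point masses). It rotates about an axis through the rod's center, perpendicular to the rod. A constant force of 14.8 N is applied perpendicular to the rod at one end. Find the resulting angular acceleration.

α ≈ 4.75 rad/s²

I_rod = (1/12)ML² = (1/12)(3.55)(1.17)² = 0.4050 kg·m².
I_balls = 2·m·(L/2)² = 2(2.07)(0.5850)² = 1.417 kg·m².
Total I = 1.822 kg·m².
τ = F·(L/2) = (14.8)(0.585) = 8.658 N·m.
α = τ/I = 8.658/1.822 = 4.753 rad/s².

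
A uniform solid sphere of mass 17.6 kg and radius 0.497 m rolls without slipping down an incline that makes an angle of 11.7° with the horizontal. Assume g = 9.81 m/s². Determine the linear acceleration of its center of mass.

a ≈ 1.42 m/s²

Translation along the incline: Mg sinθ − f = Ma.
Rotation about the center: fR = Iα with I = (2/5)MR². No-slip gives a = αR, so f = (I/R²)a = (2/5)M a.
Substituting: Mg sinθ = (1 + 0.4000)Ma, so a = g sinθ/(1 + 0.4000) = (9.81) sin 11.7° / 1.400 = 1.421 m/s².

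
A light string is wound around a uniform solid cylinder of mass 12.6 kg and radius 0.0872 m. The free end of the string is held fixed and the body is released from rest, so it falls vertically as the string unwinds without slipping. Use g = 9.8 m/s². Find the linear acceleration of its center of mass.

Translation: Mg − T = Ma. Rotation about the center: TR = Iα with I = ½MR².
With a = αR: T = (I/R²)a = (1/2)M a, so Mg = (1 + 0.5000)Ma.
a = g/(1 + 0.5000) = 9.8/1.500 = 6.533 m/s².

a ≈ 6.53 m/s²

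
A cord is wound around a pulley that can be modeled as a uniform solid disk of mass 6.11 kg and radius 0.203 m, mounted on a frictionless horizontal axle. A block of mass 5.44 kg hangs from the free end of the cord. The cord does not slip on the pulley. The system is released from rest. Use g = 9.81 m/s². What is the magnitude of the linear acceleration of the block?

I = ½MR² = (1/2)(6.11)(0.203)² = 0.1259 kg·m².
Block: mg − T = ma. Pulley: TR = Iα. No-slip: a = αR, so T = (I/R²)a = 3.055·a.
Then mg = (m + 3.055)a, so a = (5.44)(9.81)/(5.44 + 3.055) = 6.282 m/s².

a ≈ 6.28 m/s²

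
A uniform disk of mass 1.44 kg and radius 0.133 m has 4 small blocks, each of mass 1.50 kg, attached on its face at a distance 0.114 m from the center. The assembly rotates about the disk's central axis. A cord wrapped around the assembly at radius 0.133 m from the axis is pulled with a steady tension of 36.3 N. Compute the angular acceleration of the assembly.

I_disk = ½MR² = ½(1.44)(0.133)² = 0.01274 kg·m².
I_blocks = 4·m·r² = 4(1.50)(0.114)² = 0.07798 kg·m².
Total I = 0.09071 kg·m².
τ = F r = (36.3)(0.133) = 4.828 N·m.
α = τ/I = 4.828/0.09071 = 53.22 rad/s².

α ≈ 53.2 rad/s²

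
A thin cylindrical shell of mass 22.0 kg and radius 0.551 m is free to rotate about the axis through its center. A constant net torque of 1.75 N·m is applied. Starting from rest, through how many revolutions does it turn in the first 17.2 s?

I = MR² = (22.0)(0.551)² = 6.679 kg·m².
α = τ/I = 1.75/6.679 = 0.2620 rad/s².
θ = ½αt² = ½(0.2620)(17.2)² = 38.76 rad.
Revolutions = θ/(2π) = 6.168.

≈ 6.17 revolutions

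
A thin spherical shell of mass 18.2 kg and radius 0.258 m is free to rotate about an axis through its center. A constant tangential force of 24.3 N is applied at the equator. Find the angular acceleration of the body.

I = (2/3)MR² = (2/3)(18.2)(0.258)² = 0.8076 kg·m².
τ = F R = (24.3)(0.258) = 6.269 N·m.
From τ = Iα: α = 6.269/0.8076 = 7.763 rad/s².

α ≈ 7.76 rad/s²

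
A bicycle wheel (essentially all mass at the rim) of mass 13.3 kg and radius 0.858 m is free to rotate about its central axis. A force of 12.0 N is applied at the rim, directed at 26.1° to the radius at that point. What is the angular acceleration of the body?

α ≈ 0.463 rad/s²

I = MR² = (13.3)(0.858)² = 9.791 kg·m².
Only the tangential component produces torque: τ = F R sinθ = (12.0)(0.858) sin 26.1° = 4.530 N·m.
Newton's second law for rotation, τ = Iα, gives α = τ/I = 4.530/9.791 = 0.4626 rad/s².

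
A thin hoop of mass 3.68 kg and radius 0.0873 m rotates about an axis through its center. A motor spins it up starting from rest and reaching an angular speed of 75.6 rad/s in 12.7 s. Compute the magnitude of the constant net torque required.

I = MR² = (3.68)(0.0873)² = 0.02805 kg·m².
α = Δω/Δt = (75.6 − 0)/12.7 = 5.953 rad/s².
τ = Iα = (0.02805)(5.953) = 0.1670 N·m.

τ ≈ 0.167 N·m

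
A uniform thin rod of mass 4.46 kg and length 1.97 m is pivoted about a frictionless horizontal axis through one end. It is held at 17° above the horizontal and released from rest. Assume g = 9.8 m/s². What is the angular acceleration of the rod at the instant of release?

α ≈ 7.14 rad/s²

About the pivot, I = (1/3)ML² = (1/3)(4.46)(1.97)² = 5.770 kg·m².
The weight acts at the center, a distance L/2 = 0.9850 m from the pivot; τ = Mg(L/2) cos 17° = 41.17 N·m.
α = τ/I = 41.17/5.770 = 7.136 rad/s².
(Equivalently α = (3g/(2L)) cos 17° = 7.136 rad/s².)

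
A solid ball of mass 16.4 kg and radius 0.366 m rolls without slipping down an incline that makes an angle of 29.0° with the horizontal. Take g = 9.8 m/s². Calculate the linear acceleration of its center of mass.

Translation along the incline: Mg sinθ − f = Ma.
Rotation about the center: fR = Iα with I = (2/5)MR². No-slip gives a = αR, so f = (I/R²)a = (2/5)M a.
Substituting: Mg sinθ = (1 + 0.4000)Ma, so a = g sinθ/(1 + 0.4000) = (9.8) sin 29.0° / 1.400 = 3.394 m/s².

a ≈ 3.39 m/s²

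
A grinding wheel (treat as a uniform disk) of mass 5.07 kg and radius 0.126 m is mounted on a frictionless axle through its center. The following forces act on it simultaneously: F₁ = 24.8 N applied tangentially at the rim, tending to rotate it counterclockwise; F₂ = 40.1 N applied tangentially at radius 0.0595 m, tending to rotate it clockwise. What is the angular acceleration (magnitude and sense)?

I = ½MR² = (1/2)(5.07)(0.126)² = 0.04025 kg·m².
Taking counterclockwise as positive: τ₁ = +(24.8)(0.126) = +3.125 N·m; τ₂ = −(40.1)(0.0595) = −2.386 N·m.
Net torque τ = 0.7389 N·m.
α = τ/I = 0.7389/0.04025 = 18.36 rad/s².

α ≈ 18.4 rad/s², counterclockwise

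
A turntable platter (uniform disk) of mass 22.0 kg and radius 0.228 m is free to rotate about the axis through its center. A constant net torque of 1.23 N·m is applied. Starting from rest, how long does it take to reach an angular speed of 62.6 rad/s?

I = ½MR² = (1/2)(22.0)(0.228)² = 0.5718 kg·m².
α = τ/I = 1.23/0.5718 = 2.151 rad/s².
ω = αt ⇒ t = ω/α = 62.6/2.151 = 29.10 s.

t ≈ 29.1 s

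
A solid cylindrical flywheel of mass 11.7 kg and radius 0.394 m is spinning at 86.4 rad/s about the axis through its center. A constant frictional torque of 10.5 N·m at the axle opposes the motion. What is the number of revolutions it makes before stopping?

≈ 51.4 revolutions

I = ½MR² = (1/2)(11.7)(0.394)² = 0.9081 kg·m².
The net torque has magnitude 10.5 N·m, opposing ω.
|α| = τ/I = 10.50/0.9081 = 11.56 rad/s² (deceleration).
ω² = ω₀² − 2|α|θ with ω = 0 ⇒ θ = ω₀²/(2|α|) = 322.8 rad = 51.38 rev.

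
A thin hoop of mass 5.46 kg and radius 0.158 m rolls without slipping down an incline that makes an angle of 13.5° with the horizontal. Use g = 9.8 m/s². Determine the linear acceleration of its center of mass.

Translation along the incline: Mg sinθ − f = Ma.
Rotation about the center: fR = Iα with I = MR². No-slip gives a = αR, so f = (I/R²)a = M a.
Substituting: Mg sinθ = (1 + 1.000)Ma, so a = g sinθ/(1 + 1.000) = (9.8) sin 13.5° / 2.000 = 1.144 m/s².

a ≈ 1.14 m/s²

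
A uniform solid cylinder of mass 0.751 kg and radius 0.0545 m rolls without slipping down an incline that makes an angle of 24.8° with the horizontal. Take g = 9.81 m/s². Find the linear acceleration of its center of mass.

Translation along the incline: Mg sinθ − f = Ma.
Rotation about the center: fR = Iα with I = ½MR². No-slip gives a = αR, so f = (I/R²)a = (1/2)M a.
Substituting: Mg sinθ = (1 + 0.5000)Ma, so a = g sinθ/(1 + 0.5000) = (9.81) sin 24.8° / 1.500 = 2.743 m/s².

a ≈ 2.74 m/s²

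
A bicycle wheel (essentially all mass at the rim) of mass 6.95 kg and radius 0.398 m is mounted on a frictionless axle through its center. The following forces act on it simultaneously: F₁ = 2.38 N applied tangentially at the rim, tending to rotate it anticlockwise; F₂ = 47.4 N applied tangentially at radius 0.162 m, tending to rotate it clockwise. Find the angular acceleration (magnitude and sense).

α ≈ 6.11 rad/s², clockwise

I = MR² = (6.95)(0.398)² = 1.101 kg·m².
Taking anticlockwise as positive: τ₁ = +(2.38)(0.398) = +0.9472 N·m; τ₂ = −(47.4)(0.162) = −7.679 N·m.
Net torque τ = -6.732 N·m.
α = τ/I = -6.732/1.101 = -6.115 rad/s².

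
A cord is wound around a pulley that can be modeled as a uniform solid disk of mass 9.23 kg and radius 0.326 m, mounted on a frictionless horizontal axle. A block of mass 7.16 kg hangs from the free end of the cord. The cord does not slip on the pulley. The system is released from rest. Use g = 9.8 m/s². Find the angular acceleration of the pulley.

I = ½MR² = (1/2)(9.23)(0.326)² = 0.4905 kg·m².
Block: mg − T = ma. Pulley: TR = Iα. No-slip: a = αR, so T = (I/R²)a = 4.615·a.
Then mg = (m + 4.615)a, so a = (7.16)(9.8)/(7.16 + 4.615) = 5.959 m/s².
α = a/R = 5.959/0.326 = 18.28 rad/s².

α ≈ 18.3 rad/s²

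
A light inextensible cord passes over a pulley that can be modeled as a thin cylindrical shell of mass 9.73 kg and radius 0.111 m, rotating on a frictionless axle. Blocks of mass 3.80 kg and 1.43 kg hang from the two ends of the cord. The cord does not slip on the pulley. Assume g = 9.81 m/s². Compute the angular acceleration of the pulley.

I = MR² = (9.73)(0.111)² = 0.1199 kg·m².
Heavier block: m₁g − T₁ = m₁a. Lighter block: T₂ − m₂g = m₂a.
Pulley: (T₁ − T₂)R = Iα = I(a/R), so T₁ − T₂ = (I/R²)a = 1·M_p a = 9.730·a.
Adding the three: (m₁ − m₂)g = (m₁ + m₂ + 9.730)a, so a = (3.80 − 1.43)(9.81)/(3.80 + 1.43 + 9.730) = 1.554 m/s².
α = a/R = 1.554/0.111 = 14.00 rad/s².

α ≈ 14.0 rad/s²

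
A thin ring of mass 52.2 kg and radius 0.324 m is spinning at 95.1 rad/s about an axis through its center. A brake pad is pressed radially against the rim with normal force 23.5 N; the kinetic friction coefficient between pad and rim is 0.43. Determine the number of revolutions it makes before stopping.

≈ 1200 revolutions

I = MR² = (52.2)(0.324)² = 5.480 kg·m².
Friction force f = μN = (0.43)(23.5) = 10.11 N at the rim; torque magnitude τ = fR = 3.274 N·m, opposing ω.
|α| = τ/I = 3.274/5.480 = 0.5975 rad/s² (deceleration).
ω² = ω₀² − 2|α|θ with ω = 0 ⇒ θ = ω₀²/(2|α|) = 7569 rad = 1205 rev.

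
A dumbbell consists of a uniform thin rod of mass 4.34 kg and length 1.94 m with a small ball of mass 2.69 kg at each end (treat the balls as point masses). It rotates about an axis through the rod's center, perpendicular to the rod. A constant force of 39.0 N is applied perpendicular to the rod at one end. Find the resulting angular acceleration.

α ≈ 5.89 rad/s²

I_rod = (1/12)ML² = (1/12)(4.34)(1.94)² = 1.361 kg·m².
I_balls = 2·m·(L/2)² = 2(2.69)(0.9700)² = 5.062 kg·m².
Total I = 6.423 kg·m².
τ = F·(L/2) = (39.0)(0.970) = 37.83 N·m.
α = τ/I = 37.83/6.423 = 5.890 rad/s².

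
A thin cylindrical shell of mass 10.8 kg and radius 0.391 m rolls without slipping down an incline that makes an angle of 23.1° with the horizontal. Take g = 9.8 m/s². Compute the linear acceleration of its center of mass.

a ≈ 1.92 m/s²

Translation along the incline: Mg sinθ − f = Ma.
Rotation about the center: fR = Iα with I = MR². No-slip gives a = αR, so f = (I/R²)a = M a.
Substituting: Mg sinθ = (1 + 1.000)Ma, so a = g sinθ/(1 + 1.000) = (9.8) sin 23.1° / 2.000 = 1.922 m/s².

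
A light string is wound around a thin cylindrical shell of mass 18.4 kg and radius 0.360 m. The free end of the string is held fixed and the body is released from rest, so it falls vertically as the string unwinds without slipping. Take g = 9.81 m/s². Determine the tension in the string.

T ≈ 90.3 N

Translation: Mg − T = Ma. Rotation about the center: TR = Iα with I = MR².
With a = αR: T = (I/R²)a = M a, so Mg = (1 + 1.000)Ma.
a = g/(1 + 1.000) = 9.81/2.000 = 4.905 m/s².
T = 1.000·M·a = (1.000)(18.4)(4.905) = 90.25 N.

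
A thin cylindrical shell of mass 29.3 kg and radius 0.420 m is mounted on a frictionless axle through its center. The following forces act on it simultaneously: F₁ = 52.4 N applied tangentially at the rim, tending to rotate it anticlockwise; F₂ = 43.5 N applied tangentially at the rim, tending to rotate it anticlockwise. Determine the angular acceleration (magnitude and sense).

α ≈ 7.79 rad/s², anticlockwise

I = MR² = (29.3)(0.420)² = 5.169 kg·m².
Taking anticlockwise as positive: τ₁ = +(52.4)(0.420) = +22.01 N·m; τ₂ = +(43.5)(0.420) = +18.27 N·m.
Net torque τ = 40.28 N·m.
α = τ/I = 40.28/5.169 = 7.793 rad/s².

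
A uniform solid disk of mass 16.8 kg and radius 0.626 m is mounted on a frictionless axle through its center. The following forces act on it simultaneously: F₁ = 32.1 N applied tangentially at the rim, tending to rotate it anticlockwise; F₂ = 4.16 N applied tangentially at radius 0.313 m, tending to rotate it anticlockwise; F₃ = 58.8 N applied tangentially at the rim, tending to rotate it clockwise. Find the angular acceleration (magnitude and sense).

α ≈ 4.68 rad/s², clockwise

I = ½MR² = (1/2)(16.8)(0.626)² = 3.292 kg·m².
Taking anticlockwise as positive: τ₁ = +(32.1)(0.626) = +20.09 N·m; τ₂ = +(4.16)(0.313) = +1.302 N·m; τ₃ = −(58.8)(0.626) = −36.81 N·m.
Net torque τ = -15.41 N·m.
α = τ/I = -15.41/3.292 = -4.682 rad/s².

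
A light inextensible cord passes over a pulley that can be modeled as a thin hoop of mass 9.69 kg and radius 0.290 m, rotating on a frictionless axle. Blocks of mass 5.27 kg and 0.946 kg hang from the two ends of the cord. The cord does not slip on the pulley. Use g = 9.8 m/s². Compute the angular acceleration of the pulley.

I = MR² = (9.69)(0.290)² = 0.8149 kg·m².
Heavier block: m₁g − T₁ = m₁a. Lighter block: T₂ − m₂g = m₂a.
Pulley: (T₁ − T₂)R = Iα = I(a/R), so T₁ − T₂ = (I/R²)a = 1·M_p a = 9.690·a.
Adding the three: (m₁ − m₂)g = (m₁ + m₂ + 9.690)a, so a = (5.27 − 0.946)(9.8)/(5.27 + 0.946 + 9.690) = 2.664 m/s².
α = a/R = 2.664/0.290 = 9.187 rad/s².

α ≈ 9.19 rad/s²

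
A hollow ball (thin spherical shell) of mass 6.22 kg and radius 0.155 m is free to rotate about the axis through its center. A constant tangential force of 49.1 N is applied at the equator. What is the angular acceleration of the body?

α ≈ 76.4 rad/s²

I = (2/3)MR² = (2/3)(6.22)(0.155)² = 0.09962 kg·m².
τ = F R = (49.1)(0.155) = 7.611 N·m.
Newton's second law for rotation, τ = Iα, gives α = τ/I = 7.611/0.09962 = 76.39 rad/s².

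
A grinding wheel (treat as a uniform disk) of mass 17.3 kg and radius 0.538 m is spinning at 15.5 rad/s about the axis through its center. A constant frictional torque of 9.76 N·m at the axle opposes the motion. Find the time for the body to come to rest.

I = ½MR² = (1/2)(17.3)(0.538)² = 2.504 kg·m².
The net torque has magnitude 9.76 N·m, opposing ω.
|α| = τ/I = 9.760/2.504 = 3.898 rad/s² (deceleration).
0 = ω₀ − |α|t ⇒ t = ω₀/|α| = 15.5/3.898 = 3.976 s.

t ≈ 3.98 s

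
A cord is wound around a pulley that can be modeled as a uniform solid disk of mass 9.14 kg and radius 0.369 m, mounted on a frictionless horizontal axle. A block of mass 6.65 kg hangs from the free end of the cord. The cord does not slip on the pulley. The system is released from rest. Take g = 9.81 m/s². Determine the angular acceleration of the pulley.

α ≈ 15.8 rad/s²

I = ½MR² = (1/2)(9.14)(0.369)² = 0.6223 kg·m².
Block: mg − T = ma. Pulley: TR = Iα. No-slip: a = αR, so T = (I/R²)a = 4.570·a.
Then mg = (m + 4.570)a, so a = (6.65)(9.81)/(6.65 + 4.570) = 5.814 m/s².
α = a/R = 5.814/0.369 = 15.76 rad/s².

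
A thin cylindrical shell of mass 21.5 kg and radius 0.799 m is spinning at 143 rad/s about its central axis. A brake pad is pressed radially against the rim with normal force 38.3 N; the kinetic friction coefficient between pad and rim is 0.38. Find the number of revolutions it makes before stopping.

≈ 1920 revolutions

I = MR² = (21.5)(0.799)² = 13.73 kg·m².
Friction force f = μN = (0.38)(38.3) = 14.55 N at the rim; torque magnitude τ = fR = 11.63 N·m, opposing ω.
|α| = τ/I = 11.63/13.73 = 0.8472 rad/s² (deceleration).
ω² = ω₀² − 2|α|θ with ω = 0 ⇒ θ = ω₀²/(2|α|) = 12070 rad = 1921 rev.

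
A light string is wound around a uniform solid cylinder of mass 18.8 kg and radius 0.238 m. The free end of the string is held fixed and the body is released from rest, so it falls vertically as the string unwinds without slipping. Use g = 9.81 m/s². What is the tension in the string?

T ≈ 61.5 N

Translation: Mg − T = Ma. Rotation about the center: TR = Iα with I = ½MR².
With a = αR: T = (I/R²)a = (1/2)M a, so Mg = (1 + 0.5000)Ma.
a = g/(1 + 0.5000) = 9.81/1.500 = 6.540 m/s².
T = 0.5000·M·a = (0.5000)(18.8)(6.540) = 61.48 N.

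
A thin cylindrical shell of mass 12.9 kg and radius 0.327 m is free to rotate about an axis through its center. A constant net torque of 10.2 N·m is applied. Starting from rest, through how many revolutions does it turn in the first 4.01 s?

≈ 9.46 revolutions

I = MR² = (12.9)(0.327)² = 1.379 kg·m².
α = τ/I = 10.2/1.379 = 7.395 rad/s².
θ = ½αt² = ½(7.395)(4.01)² = 59.45 rad.
Revolutions = θ/(2π) = 9.462.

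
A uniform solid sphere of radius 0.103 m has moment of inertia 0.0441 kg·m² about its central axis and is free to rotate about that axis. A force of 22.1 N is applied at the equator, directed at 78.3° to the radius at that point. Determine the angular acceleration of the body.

α ≈ 50.5 rad/s²

Only the tangential component produces torque: τ = F R sinθ = (22.1)(0.103) sin 78.3° = 2.229 N·m.
From τ = Iα: α = 2.229/0.04410 = 50.54 rad/s².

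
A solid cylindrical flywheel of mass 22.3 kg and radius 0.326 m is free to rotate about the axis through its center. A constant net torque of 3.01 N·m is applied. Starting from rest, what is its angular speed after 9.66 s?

ω ≈ 24.5 rad/s

I = ½MR² = (1/2)(22.3)(0.326)² = 1.185 kg·m².
α = τ/I = 3.01/1.185 = 2.540 rad/s².
ω = ω₀ + αt = 0 + (2.540)(9.66) = 24.54 rad/s.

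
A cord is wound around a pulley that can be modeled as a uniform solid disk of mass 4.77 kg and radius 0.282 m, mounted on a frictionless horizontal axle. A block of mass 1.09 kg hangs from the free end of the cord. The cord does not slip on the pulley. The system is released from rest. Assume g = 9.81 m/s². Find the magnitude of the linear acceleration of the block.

a ≈ 3.08 m/s²

I = ½MR² = (1/2)(4.77)(0.282)² = 0.1897 kg·m².
Block: mg − T = ma. Pulley: TR = Iα. No-slip: a = αR, so T = (I/R²)a = 2.385·a.
Then mg = (m + 2.385)a, so a = (1.09)(9.81)/(1.09 + 2.385) = 3.077 m/s².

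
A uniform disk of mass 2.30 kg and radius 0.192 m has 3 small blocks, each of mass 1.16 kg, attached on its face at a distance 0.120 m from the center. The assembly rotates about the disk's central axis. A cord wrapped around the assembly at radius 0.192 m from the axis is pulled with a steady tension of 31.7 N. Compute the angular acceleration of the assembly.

I_disk = ½MR² = ½(2.30)(0.192)² = 0.04239 kg·m².
I_blocks = 3·m·r² = 3(1.16)(0.120)² = 0.05011 kg·m².
Total I = 0.09251 kg·m².
τ = F r = (31.7)(0.192) = 6.086 N·m.
α = τ/I = 6.086/0.09251 = 65.79 rad/s².

α ≈ 65.8 rad/s²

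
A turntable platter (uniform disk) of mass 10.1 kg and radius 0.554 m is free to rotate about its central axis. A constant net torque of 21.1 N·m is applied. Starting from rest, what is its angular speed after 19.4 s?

I = ½MR² = (1/2)(10.1)(0.554)² = 1.550 kg·m².
α = τ/I = 21.1/1.550 = 13.61 rad/s².
ω = ω₀ + αt = 0 + (13.61)(19.4) = 264.1 rad/s.

ω ≈ 264 rad/s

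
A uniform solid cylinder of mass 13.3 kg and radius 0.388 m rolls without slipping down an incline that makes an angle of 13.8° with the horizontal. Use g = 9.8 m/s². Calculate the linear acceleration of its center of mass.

a ≈ 1.56 m/s²

Translation along the incline: Mg sinθ − f = Ma.
Rotation about the center: fR = Iα with I = ½MR². No-slip gives a = αR, so f = (I/R²)a = (1/2)M a.
Substituting: Mg sinθ = (1 + 0.5000)Ma, so a = g sinθ/(1 + 0.5000) = (9.8) sin 13.8° / 1.500 = 1.558 m/s².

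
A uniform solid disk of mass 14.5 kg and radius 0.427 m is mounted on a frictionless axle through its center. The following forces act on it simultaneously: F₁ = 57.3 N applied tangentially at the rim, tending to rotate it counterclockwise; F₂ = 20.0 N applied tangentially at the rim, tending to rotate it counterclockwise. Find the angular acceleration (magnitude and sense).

I = ½MR² = (1/2)(14.5)(0.427)² = 1.322 kg·m².
Taking counterclockwise as positive: τ₁ = +(57.3)(0.427) = +24.47 N·m; τ₂ = +(20.0)(0.427) = +8.540 N·m.
Net torque τ = 33.01 N·m.
α = τ/I = 33.01/1.322 = 24.97 rad/s².

α ≈ 25.0 rad/s², counterclockwise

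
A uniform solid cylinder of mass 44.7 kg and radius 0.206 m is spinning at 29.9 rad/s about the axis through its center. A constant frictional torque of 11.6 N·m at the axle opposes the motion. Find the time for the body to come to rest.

I = ½MR² = (1/2)(44.7)(0.206)² = 0.9484 kg·m².
The net torque has magnitude 11.6 N·m, opposing ω.
|α| = τ/I = 11.60/0.9484 = 12.23 rad/s² (deceleration).
0 = ω₀ − |α|t ⇒ t = ω₀/|α| = 29.9/12.23 = 2.445 s.

t ≈ 2.44 s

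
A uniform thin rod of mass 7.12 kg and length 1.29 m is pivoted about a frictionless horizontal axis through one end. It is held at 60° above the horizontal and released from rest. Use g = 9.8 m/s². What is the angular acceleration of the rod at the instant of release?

About the pivot, I = (1/3)ML² = (1/3)(7.12)(1.29)² = 3.949 kg·m².
The weight acts at the center, a distance L/2 = 0.6450 m from the pivot; τ = Mg(L/2) cos 60° = 22.50 N·m.
α = τ/I = 22.50/3.949 = 5.698 rad/s².

α ≈ 5.70 rad/s²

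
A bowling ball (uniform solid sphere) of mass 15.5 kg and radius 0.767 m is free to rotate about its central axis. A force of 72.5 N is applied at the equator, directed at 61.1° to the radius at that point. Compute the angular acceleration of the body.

α ≈ 13.3 rad/s²

I = (2/5)MR² = (2/5)(15.5)(0.767)² = 3.647 kg·m².
Only the tangential component produces torque: τ = F R sinθ = (72.5)(0.767) sin 61.1° = 48.68 N·m.
Newton's second law for rotation, τ = Iα, gives α = τ/I = 48.68/3.647 = 13.35 rad/s².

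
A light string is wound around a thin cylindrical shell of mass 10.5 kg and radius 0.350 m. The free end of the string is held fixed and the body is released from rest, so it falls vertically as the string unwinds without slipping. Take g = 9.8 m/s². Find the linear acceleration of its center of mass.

a ≈ 4.90 m/s²

Translation: Mg − T = Ma. Rotation about the center: TR = Iα with I = MR².
With a = αR: T = (I/R²)a = M a, so Mg = (1 + 1.000)Ma.
a = g/(1 + 1.000) = 9.8/2.000 = 4.900 m/s².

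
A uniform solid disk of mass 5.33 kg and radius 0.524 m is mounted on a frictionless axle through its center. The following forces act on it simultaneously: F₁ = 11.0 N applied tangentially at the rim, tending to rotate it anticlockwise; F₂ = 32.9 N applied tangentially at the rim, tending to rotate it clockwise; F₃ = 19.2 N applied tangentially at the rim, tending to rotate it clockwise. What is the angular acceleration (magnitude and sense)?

α ≈ 29.4 rad/s², clockwise

I = ½MR² = (1/2)(5.33)(0.524)² = 0.7317 kg·m².
Taking anticlockwise as positive: τ₁ = +(11.0)(0.524) = +5.764 N·m; τ₂ = −(32.9)(0.524) = −17.24 N·m; τ₃ = −(19.2)(0.524) = −10.06 N·m.
Net torque τ = -21.54 N·m.
α = τ/I = -21.54/0.7317 = -29.43 rad/s².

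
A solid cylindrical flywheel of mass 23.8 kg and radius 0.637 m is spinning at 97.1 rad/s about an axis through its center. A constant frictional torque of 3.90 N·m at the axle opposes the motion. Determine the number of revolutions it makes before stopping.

I = ½MR² = (1/2)(23.8)(0.637)² = 4.829 kg·m².
The net torque has magnitude 3.90 N·m, opposing ω.
|α| = τ/I = 3.900/4.829 = 0.8077 rad/s² (deceleration).
ω² = ω₀² − 2|α|θ with ω = 0 ⇒ θ = ω₀²/(2|α|) = 5837 rad = 928.9 rev.

≈ 929 revolutions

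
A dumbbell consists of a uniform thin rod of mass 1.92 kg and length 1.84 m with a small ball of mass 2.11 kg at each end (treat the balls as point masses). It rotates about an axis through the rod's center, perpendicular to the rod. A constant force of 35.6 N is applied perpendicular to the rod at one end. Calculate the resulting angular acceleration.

I_rod = (1/12)ML² = (1/12)(1.92)(1.84)² = 0.5417 kg·m².
I_balls = 2·m·(L/2)² = 2(2.11)(0.9200)² = 3.572 kg·m².
Total I = 4.114 kg·m².
τ = F·(L/2) = (35.6)(0.920) = 32.75 N·m.
α = τ/I = 32.75/4.114 = 7.962 rad/s².

α ≈ 7.96 rad/s²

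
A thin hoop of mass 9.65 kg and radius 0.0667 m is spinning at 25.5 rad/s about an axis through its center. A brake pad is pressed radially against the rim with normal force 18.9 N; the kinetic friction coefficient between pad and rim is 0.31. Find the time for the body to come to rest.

I = MR² = (9.65)(0.0667)² = 0.04293 kg·m².
Friction force f = μN = (0.31)(18.9) = 5.859 N at the rim; torque magnitude τ = fR = 0.3908 N·m, opposing ω.
|α| = τ/I = 0.3908/0.04293 = 9.103 rad/s² (deceleration).
0 = ω₀ − |α|t ⇒ t = ω₀/|α| = 25.5/9.103 = 2.801 s.

t ≈ 2.80 s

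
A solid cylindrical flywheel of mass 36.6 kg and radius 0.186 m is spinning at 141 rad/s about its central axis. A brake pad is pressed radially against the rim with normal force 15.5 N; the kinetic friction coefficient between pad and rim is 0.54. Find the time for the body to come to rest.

t ≈ 57.3 s

I = ½MR² = (1/2)(36.6)(0.186)² = 0.6331 kg·m².
Friction force f = μN = (0.54)(15.5) = 8.370 N at the rim; torque magnitude τ = fR = 1.557 N·m, opposing ω.
|α| = τ/I = 1.557/0.6331 = 2.459 rad/s² (deceleration).
0 = ω₀ − |α|t ⇒ t = ω₀/|α| = 141/2.459 = 57.34 s.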